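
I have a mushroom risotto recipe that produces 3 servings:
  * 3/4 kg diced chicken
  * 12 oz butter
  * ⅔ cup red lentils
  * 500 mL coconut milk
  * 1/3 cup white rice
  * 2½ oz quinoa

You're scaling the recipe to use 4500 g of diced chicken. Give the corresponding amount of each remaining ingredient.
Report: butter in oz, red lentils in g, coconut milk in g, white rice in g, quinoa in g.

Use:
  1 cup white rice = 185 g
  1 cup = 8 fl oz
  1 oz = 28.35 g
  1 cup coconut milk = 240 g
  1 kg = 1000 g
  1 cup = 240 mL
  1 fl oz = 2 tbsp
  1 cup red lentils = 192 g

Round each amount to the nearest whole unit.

The original recipe has 750 g of diced chicken, so the scaling factor is 4500 ÷ 750 = 6.
butter: 12 oz × 6 = 72 oz
red lentils: 2/3 cup × 6 × 192 g/cup = 768 g
coconut milk: 500 mL × 6 ÷ 240 mL/cup × 240 g/cup = 3000 g
white rice: 1/3 cup × 6 × 185 g/cup = 370 g
quinoa: 2.5 oz × 6 × 28.35 g/oz ≈ 425 g

butter: 72 oz; red lentils: 768 g; coconut milk: 3000 g; white rice: 370 g; quinoa: 425 g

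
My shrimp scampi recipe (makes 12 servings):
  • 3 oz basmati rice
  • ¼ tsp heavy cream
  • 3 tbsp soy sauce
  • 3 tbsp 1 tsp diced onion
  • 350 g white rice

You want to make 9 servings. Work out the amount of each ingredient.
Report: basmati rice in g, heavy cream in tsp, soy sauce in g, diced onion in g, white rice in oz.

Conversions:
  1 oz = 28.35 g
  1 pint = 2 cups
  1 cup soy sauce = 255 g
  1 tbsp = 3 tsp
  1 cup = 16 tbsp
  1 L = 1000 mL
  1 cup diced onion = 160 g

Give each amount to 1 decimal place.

basmati rice: 63.8 g; heavy cream: 0.2 tsp; soy sauce: 35.9 g; diced onion: 25.0 g; white rice: 9.3 oz

Scaling factor: 9/12 = 3/4 = 0.75.
basmati rice: 3 oz × 3/4 × 28.35 g/oz ≈ 63.8 g
heavy cream: 0.25 tsp × 3/4 ≈ 0.2 tsp
soy sauce: 3 tbsp × 3/4 ÷ 16 tbsp/cup × 255 g/cup ≈ 35.9 g
diced onion: (3 tbsp + 1 tsp = 10/3 tbsp) × 3/4 ÷ 16 tbsp/cup × 160 g/cup = 25.0 g
white rice: 350 g × 3/4 ÷ 28.35 g/oz ≈ 9.3 oz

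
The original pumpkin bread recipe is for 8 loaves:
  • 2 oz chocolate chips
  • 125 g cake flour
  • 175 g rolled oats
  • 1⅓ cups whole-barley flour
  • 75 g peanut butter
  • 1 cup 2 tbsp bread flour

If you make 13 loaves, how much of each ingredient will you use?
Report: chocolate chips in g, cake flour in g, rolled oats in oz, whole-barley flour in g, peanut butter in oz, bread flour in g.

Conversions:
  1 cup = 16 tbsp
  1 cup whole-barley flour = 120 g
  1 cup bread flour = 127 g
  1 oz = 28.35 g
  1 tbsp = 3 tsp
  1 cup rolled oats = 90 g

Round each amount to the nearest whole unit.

chocolate chips: 92 g; cake flour: 203 g; rolled oats: 10 oz; whole-barley flour: 260 g; peanut butter: 4 oz; bread flour: 232 g

Scaling factor: 13/8 = 1.625.
chocolate chips: 2 oz × 13/8 × 28.35 g/oz ≈ 92 g
cake flour: 125 g × 13/8 ≈ 203 g
rolled oats: 175 g × 13/8 ÷ 28.35 g/oz ≈ 10 oz
whole-barley flour: 4/3 cup × 13/8 × 120 g/cup = 260 g
peanut butter: 75 g × 13/8 ÷ 28.35 g/oz ≈ 4 oz
bread flour: (1 cup + 2 tbsp = 1.125 cup) × 13/8 × 127 g/cup ≈ 232 g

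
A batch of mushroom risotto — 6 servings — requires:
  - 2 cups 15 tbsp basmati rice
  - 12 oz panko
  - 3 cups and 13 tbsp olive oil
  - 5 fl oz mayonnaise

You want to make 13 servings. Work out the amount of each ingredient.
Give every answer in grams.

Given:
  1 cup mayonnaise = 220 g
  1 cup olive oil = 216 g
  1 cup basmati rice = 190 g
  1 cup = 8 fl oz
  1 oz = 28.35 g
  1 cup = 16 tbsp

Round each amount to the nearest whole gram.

Scaling factor: 13/6.
basmati rice: (2 cup + 15 tbsp = 2.9375 cup) × 13/6 × 190 g/cup ≈ 1209 g
panko: 12 oz × 13/6 × 28.35 g/oz ≈ 737 g
olive oil: (3 cup + 13 tbsp = 3.8125 cup) × 13/6 × 216 g/cup ≈ 1784 g
mayonnaise: 5 fl oz × 13/6 ÷ 8 fl oz/cup × 220 g/cup ≈ 298 g

basmati rice: 1209 g; panko: 737 g; olive oil: 1784 g; mayonnaise: 298 g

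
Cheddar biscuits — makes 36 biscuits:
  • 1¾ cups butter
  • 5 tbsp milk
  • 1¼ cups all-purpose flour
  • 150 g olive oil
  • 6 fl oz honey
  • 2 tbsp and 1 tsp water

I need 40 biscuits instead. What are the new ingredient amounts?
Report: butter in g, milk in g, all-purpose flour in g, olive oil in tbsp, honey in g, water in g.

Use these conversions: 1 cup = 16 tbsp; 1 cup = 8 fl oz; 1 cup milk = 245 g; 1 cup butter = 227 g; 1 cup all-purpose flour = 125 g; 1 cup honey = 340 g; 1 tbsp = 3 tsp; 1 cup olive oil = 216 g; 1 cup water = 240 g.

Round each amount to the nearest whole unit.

butter: 441 g; milk: 85 g; all-purpose flour: 174 g; olive oil: 12 tbsp; honey: 283 g; water: 39 g

Scaling factor: 40/36 = 10/9.
butter: 1.75 cup × 10/9 × 227 g/cup ≈ 441 g
milk: 5 tbsp × 10/9 ÷ 16 tbsp/cup × 245 g/cup ≈ 85 g
all-purpose flour: 1.25 cup × 10/9 × 125 g/cup ≈ 174 g
olive oil: 150 g × 10/9 ÷ 216 g/cup × 16 tbsp/cup ≈ 12 tbsp
honey: 6 fl oz × 10/9 ÷ 8 fl oz/cup × 340 g/cup ≈ 283 g
water: (2 tbsp + 1 tsp = 7/3 tbsp) × 10/9 ÷ 16 tbsp/cup × 240 g/cup ≈ 39 g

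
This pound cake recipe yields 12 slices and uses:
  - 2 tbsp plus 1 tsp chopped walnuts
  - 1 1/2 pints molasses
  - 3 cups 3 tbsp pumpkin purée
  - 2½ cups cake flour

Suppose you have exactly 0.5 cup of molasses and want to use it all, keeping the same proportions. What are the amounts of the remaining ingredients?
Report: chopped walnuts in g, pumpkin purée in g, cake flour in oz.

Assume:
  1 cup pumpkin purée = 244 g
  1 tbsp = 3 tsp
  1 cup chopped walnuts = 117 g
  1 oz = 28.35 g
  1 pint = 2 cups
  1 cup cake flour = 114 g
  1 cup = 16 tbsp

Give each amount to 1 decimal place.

chopped walnuts: 2.8 g; pumpkin purée: 129.6 g; cake flour: 1.7 oz

The original recipe has 3 cup of molasses, so the scaling factor is 0.5 ÷ 3 = 1/6.
chopped walnuts: (2 tbsp + 1 tsp = 7/3 tbsp) × 1/6 ÷ 16 tbsp/cup × 117 g/cup ≈ 2.8 g
pumpkin purée: (3 cup + 3 tbsp = 3.1875 cup) × 1/6 × 244 g/cup ≈ 129.6 g
cake flour: 2.5 cup × 1/6 × 114 g/cup ÷ 28.35 g/oz ≈ 1.7 oz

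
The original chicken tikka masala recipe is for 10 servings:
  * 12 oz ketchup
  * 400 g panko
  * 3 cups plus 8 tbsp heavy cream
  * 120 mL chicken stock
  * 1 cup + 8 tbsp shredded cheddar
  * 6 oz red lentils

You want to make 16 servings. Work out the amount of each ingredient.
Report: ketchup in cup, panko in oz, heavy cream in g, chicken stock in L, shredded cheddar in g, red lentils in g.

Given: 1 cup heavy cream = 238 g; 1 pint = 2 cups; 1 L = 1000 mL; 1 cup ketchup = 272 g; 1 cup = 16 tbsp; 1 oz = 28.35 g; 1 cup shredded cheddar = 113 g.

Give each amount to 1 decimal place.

ketchup: 2.0 cup; panko: 22.6 oz; heavy cream: 1332.8 g; chicken stock: 0.2 L; shredded cheddar: 271.2 g; red lentils: 272.2 g

Scaling factor: 16/10 = 8/5 = 1.6.
ketchup: 12 oz × 8/5 × 28.35 g/oz ÷ 272 g/cup ≈ 2.0 cup
panko: 400 g × 8/5 ÷ 28.35 g/oz ≈ 22.6 oz
heavy cream: (3 cup + 8 tbsp = 3.5 cup) × 8/5 × 238 g/cup = 1332.8 g
chicken stock: 120 mL × 8/5 ÷ 1000 mL/L ≈ 0.2 L
shredded cheddar: (1 cup + 8 tbsp = 1.5 cup) × 8/5 × 113 g/cup = 271.2 g
red lentils: 6 oz × 8/5 × 28.35 g/oz ≈ 272.2 g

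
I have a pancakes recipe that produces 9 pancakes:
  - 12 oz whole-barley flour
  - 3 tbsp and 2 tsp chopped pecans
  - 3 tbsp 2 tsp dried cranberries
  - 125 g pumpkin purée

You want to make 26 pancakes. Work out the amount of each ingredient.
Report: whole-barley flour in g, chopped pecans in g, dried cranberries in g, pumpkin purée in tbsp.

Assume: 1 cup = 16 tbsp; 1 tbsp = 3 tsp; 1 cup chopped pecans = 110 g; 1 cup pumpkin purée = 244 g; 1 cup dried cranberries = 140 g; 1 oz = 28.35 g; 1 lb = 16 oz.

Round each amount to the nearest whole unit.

whole-barley flour: 983 g; chopped pecans: 73 g; dried cranberries: 93 g; pumpkin purée: 24 tbsp

Scaling factor: 26/9.
whole-barley flour: 12 oz × 26/9 × 28.35 g/oz ≈ 983 g
chopped pecans: (3 tbsp + 2 tsp = 11/3 tbsp) × 26/9 ÷ 16 tbsp/cup × 110 g/cup ≈ 73 g
dried cranberries: (3 tbsp + 2 tsp = 11/3 tbsp) × 26/9 ÷ 16 tbsp/cup × 140 g/cup ≈ 93 g
pumpkin purée: 125 g × 26/9 ÷ 244 g/cup × 16 tbsp/cup ≈ 24 tbsp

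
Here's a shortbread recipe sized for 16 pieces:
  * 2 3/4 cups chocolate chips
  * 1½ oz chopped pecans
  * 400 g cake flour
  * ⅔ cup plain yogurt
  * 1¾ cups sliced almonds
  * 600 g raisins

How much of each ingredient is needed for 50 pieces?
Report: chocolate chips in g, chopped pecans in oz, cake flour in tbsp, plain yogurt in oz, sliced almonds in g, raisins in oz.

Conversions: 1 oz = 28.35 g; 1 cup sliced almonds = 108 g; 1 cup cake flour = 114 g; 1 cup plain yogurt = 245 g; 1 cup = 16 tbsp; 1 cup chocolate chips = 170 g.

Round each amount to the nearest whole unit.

chocolate chips: 1461 g; chopped pecans: 5 oz; cake flour: 175 tbsp; plain yogurt: 18 oz; sliced almonds: 591 g; raisins: 66 oz

Scaling factor: 50/16 = 25/8 = 3.125.
chocolate chips: 2.75 cup × 25/8 × 170 g/cup ≈ 1461 g
chopped pecans: 1.5 oz × 25/8 ≈ 5 oz
cake flour: 400 g × 25/8 ÷ 114 g/cup × 16 tbsp/cup ≈ 175 tbsp
plain yogurt: 2/3 cup × 25/8 × 245 g/cup ÷ 28.35 g/oz ≈ 18 oz
sliced almonds: 1.75 cup × 25/8 × 108 g/cup ≈ 591 g
raisins: 600 g × 25/8 ÷ 28.35 g/oz ≈ 66 oz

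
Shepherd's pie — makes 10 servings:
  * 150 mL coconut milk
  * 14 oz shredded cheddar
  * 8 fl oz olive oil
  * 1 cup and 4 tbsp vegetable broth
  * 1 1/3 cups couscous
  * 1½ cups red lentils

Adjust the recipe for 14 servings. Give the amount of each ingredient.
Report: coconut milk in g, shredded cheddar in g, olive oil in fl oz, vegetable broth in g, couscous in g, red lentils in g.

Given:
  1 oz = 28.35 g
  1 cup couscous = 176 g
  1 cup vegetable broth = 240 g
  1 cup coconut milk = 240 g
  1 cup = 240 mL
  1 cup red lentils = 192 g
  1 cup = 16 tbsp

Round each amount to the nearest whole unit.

Scaling factor: 14/10 = 7/5 = 1.4.
coconut milk: 150 mL × 7/5 ÷ 240 mL/cup × 240 g/cup = 210 g
shredded cheddar: 14 oz × 7/5 × 28.35 g/oz ≈ 556 g
olive oil: 8 fl oz × 7/5 ≈ 11 fl oz
vegetable broth: (1 cup + 4 tbsp = 1.25 cup) × 7/5 × 240 g/cup = 420 g
couscous: 4/3 cup × 7/5 × 176 g/cup ≈ 329 g
red lentils: 1.5 cup × 7/5 × 192 g/cup ≈ 403 g

coconut milk: 210 g; shredded cheddar: 556 g; olive oil: 11 fl oz; vegetable broth: 420 g; couscous: 329 g; red lentils: 403 g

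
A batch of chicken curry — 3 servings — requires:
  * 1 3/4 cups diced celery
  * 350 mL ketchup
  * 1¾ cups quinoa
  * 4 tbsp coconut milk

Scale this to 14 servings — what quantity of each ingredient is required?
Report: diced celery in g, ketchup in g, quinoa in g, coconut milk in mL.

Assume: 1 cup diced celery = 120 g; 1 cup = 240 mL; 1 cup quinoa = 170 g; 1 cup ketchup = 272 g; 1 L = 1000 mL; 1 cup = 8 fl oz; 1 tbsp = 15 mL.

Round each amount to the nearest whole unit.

diced celery: 980 g; ketchup: 1851 g; quinoa: 1388 g; coconut milk: 280 mL

Scaling factor: 14/3.
diced celery: 1.75 cup × 14/3 × 120 g/cup = 980 g
ketchup: 350 mL × 14/3 ÷ 240 mL/cup × 272 g/cup ≈ 1851 g
quinoa: 1.75 cup × 14/3 × 170 g/cup ≈ 1388 g
coconut milk: 4 tbsp × 14/3 × 15 mL/tbsp = 280 mL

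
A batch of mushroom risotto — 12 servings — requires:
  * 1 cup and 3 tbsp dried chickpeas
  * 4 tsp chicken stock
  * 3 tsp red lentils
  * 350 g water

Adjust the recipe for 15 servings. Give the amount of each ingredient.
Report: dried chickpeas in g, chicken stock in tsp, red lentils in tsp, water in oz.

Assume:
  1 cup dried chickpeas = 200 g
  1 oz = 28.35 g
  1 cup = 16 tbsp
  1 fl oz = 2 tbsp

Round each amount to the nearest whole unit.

Scaling factor: 15/12 = 5/4 = 1.25.
dried chickpeas: (1 cup + 3 tbsp = 1.1875 cup) × 5/4 × 200 g/cup ≈ 297 g
chicken stock: 4 tsp × 5/4 = 5 tsp
red lentils: 3 tsp × 5/4 ≈ 4 tsp
water: 350 g × 5/4 ÷ 28.35 g/oz ≈ 15 oz

dried chickpeas: 297 g; chicken stock: 5 tsp; red lentils: 4 tsp; water: 15 oz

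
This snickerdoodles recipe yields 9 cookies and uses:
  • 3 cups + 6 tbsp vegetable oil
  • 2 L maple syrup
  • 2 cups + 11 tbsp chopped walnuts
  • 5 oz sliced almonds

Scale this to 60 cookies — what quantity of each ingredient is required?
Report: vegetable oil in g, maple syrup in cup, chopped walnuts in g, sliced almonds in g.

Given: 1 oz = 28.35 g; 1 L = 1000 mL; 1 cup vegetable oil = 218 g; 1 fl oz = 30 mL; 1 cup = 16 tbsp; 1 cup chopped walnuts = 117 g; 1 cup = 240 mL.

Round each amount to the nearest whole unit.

vegetable oil: 4905 g; maple syrup: 56 cup; chopped walnuts: 2096 g; sliced almonds: 945 g

Scaling factor: 60/9 = 20/3.
vegetable oil: (3 cup + 6 tbsp = 3.375 cup) × 20/3 × 218 g/cup = 4905 g
maple syrup: 2 L × 20/3 × 1000 mL/L ÷ 240 mL/cup ≈ 56 cup
chopped walnuts: (2 cup + 11 tbsp = 2.6875 cup) × 20/3 × 117 g/cup ≈ 2096 g
sliced almonds: 5 oz × 20/3 × 28.35 g/oz = 945 g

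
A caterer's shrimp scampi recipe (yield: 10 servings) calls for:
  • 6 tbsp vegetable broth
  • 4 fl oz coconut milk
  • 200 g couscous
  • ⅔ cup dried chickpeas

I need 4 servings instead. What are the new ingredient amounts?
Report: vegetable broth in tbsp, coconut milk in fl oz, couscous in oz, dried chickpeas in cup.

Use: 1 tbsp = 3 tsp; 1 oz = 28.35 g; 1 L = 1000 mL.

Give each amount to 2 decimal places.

vegetable broth: 2.40 tbsp; coconut milk: 1.60 fl oz; couscous: 2.82 oz; dried chickpeas: 0.27 cup

Scaling factor: 4/10 = 2/5 = 0.4.
vegetable broth: 6 tbsp × 2/5 = 2.40 tbsp
coconut milk: 4 fl oz × 2/5 = 1.60 fl oz
couscous: 200 g × 2/5 ÷ 28.35 g/oz ≈ 2.82 oz
dried chickpeas: 2/3 cup × 2/5 ≈ 0.27 cup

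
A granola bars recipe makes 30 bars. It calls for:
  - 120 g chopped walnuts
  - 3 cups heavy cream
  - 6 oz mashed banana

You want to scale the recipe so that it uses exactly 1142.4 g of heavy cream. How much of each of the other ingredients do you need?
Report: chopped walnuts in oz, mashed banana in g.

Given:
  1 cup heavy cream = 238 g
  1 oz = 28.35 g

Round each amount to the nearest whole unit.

The original recipe has 714 g of heavy cream, so the scaling factor is 1142.4 ÷ 714 = 8/5 = 1.6.
chopped walnuts: 120 g × 8/5 ÷ 28.35 g/oz ≈ 7 oz
mashed banana: 6 oz × 8/5 × 28.35 g/oz ≈ 272 g

chopped walnuts: 7 oz; mashed banana: 272 g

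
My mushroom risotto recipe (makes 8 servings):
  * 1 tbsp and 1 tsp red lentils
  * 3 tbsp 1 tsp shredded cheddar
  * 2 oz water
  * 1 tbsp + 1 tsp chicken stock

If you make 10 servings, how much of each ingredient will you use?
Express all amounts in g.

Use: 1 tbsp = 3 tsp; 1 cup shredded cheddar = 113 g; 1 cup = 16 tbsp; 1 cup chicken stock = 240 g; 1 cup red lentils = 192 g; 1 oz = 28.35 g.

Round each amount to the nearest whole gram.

Scaling factor: 10/8 = 5/4 = 1.25.
red lentils: (1 tbsp + 1 tsp = 4/3 tbsp) × 5/4 ÷ 16 tbsp/cup × 192 g/cup = 20 g
shredded cheddar: (3 tbsp + 1 tsp = 10/3 tbsp) × 5/4 ÷ 16 tbsp/cup × 113 g/cup ≈ 29 g
water: 2 oz × 5/4 × 28.35 g/oz ≈ 71 g
chicken stock: (1 tbsp + 1 tsp = 4/3 tbsp) × 5/4 ÷ 16 tbsp/cup × 240 g/cup = 25 g

red lentils: 20 g; shredded cheddar: 29 g; water: 71 g; chicken stock: 25 g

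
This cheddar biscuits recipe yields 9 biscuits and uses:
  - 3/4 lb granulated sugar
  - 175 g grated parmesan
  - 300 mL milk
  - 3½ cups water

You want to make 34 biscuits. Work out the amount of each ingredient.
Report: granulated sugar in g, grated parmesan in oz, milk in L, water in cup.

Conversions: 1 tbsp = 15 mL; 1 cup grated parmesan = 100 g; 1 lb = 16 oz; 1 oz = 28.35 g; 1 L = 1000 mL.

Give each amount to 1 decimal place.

Scaling factor: 34/9.
granulated sugar: 0.75 lb × 34/9 × 16 oz/lb × 28.35 g/oz = 1285.2 g
grated parmesan: 175 g × 34/9 ÷ 28.35 g/oz ≈ 23.3 oz
milk: 300 mL × 34/9 ÷ 1000 mL/L ≈ 1.1 L
water: 3.5 cup × 34/9 ≈ 13.2 cup

granulated sugar: 1285.2 g; grated parmesan: 23.3 oz; milk: 1.1 L; water: 13.2 cup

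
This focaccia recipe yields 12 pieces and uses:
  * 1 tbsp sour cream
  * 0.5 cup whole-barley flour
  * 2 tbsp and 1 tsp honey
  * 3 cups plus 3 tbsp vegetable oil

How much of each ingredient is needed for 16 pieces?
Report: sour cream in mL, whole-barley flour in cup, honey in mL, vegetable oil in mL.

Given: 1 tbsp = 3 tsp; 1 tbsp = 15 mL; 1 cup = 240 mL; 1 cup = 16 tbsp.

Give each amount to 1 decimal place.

Scaling factor: 16/12 = 4/3.
sour cream: 1 tbsp × 4/3 × 15 mL/tbsp = 20.0 mL
whole-barley flour: 0.5 cup × 4/3 ≈ 0.7 cup
honey: (2 tbsp + 1 tsp = 7/3 tbsp) × 4/3 × 15 mL/tbsp ≈ 46.7 mL
vegetable oil: (3 cup + 3 tbsp = 3.1875 cup) × 4/3 × 240 mL/cup = 1020.0 mL

sour cream: 20.0 mL; whole-barley flour: 0.7 cup; honey: 46.7 mL; vegetable oil: 1020.0 mL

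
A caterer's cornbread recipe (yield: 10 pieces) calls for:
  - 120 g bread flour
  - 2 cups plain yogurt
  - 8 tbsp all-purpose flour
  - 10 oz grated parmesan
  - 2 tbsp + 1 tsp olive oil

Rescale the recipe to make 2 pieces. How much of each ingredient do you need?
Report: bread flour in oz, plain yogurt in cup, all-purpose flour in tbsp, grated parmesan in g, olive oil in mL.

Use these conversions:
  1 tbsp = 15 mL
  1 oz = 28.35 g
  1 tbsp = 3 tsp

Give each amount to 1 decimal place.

Scaling factor: 2/10 = 1/5 = 0.2.
bread flour: 120 g × 1/5 ÷ 28.35 g/oz ≈ 0.8 oz
plain yogurt: 2 cup × 1/5 = 0.4 cup
all-purpose flour: 8 tbsp × 1/5 = 1.6 tbsp
grated parmesan: 10 oz × 1/5 × 28.35 g/oz = 56.7 g
olive oil: (2 tbsp + 1 tsp = 7/3 tbsp) × 1/5 × 15 mL/tbsp = 7.0 mL

bread flour: 0.8 oz; plain yogurt: 0.4 cup; all-purpose flour: 1.6 tbsp; grated parmesan: 56.7 g; olive oil: 7.0 mL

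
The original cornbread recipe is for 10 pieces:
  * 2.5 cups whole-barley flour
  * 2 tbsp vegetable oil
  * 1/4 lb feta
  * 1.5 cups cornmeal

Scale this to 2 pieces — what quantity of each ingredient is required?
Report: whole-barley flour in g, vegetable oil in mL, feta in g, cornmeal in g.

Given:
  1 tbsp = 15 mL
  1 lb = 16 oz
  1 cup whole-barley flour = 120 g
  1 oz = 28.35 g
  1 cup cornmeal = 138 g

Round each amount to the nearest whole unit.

Scaling factor: 2/10 = 1/5 = 0.2.
whole-barley flour: 2.5 cup × 1/5 × 120 g/cup = 60 g
vegetable oil: 2 tbsp × 1/5 × 15 mL/tbsp = 6 mL
feta: 0.25 lb × 1/5 × 16 oz/lb × 28.35 g/oz ≈ 23 g
cornmeal: 1.5 cup × 1/5 × 138 g/cup ≈ 41 g

whole-barley flour: 60 g; vegetable oil: 6 mL; feta: 23 g; cornmeal: 41 g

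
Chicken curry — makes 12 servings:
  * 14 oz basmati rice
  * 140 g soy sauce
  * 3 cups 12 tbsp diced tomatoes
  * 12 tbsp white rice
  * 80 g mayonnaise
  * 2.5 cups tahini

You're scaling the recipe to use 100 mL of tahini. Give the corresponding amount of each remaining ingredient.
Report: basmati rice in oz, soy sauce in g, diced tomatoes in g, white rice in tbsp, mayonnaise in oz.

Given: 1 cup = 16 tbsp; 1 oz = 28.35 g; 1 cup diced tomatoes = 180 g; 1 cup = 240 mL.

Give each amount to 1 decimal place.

basmati rice: 2.3 oz; soy sauce: 23.3 g; diced tomatoes: 112.5 g; white rice: 2.0 tbsp; mayonnaise: 0.5 oz

The original recipe has 600 mL of tahini, so the scaling factor is 100 ÷ 600 = 1/6.
basmati rice: 14 oz × 1/6 ≈ 2.3 oz
soy sauce: 140 g × 1/6 ≈ 23.3 g
diced tomatoes: (3 cup + 12 tbsp = 3.75 cup) × 1/6 × 180 g/cup = 112.5 g
white rice: 12 tbsp × 1/6 = 2.0 tbsp
mayonnaise: 80 g × 1/6 ÷ 28.35 g/oz ≈ 0.5 oz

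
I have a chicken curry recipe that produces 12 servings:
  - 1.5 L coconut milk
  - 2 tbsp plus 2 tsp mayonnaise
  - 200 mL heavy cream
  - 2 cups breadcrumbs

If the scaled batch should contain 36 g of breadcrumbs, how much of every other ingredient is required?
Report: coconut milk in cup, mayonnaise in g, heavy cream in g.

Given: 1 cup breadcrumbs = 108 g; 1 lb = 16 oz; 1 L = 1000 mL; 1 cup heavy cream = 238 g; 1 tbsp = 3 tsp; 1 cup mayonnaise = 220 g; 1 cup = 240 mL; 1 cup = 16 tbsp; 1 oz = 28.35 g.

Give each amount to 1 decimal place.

coconut milk: 1.0 cup; mayonnaise: 6.1 g; heavy cream: 33.1 g

The original recipe has 216 g of breadcrumbs, so the scaling factor is 36 ÷ 216 = 1/6.
coconut milk: 1.5 L × 1/6 × 1000 mL/L ÷ 240 mL/cup ≈ 1.0 cup
mayonnaise: (2 tbsp + 2 tsp = 8/3 tbsp) × 1/6 ÷ 16 tbsp/cup × 220 g/cup ≈ 6.1 g
heavy cream: 200 mL × 1/6 ÷ 240 mL/cup × 238 g/cup ≈ 33.1 g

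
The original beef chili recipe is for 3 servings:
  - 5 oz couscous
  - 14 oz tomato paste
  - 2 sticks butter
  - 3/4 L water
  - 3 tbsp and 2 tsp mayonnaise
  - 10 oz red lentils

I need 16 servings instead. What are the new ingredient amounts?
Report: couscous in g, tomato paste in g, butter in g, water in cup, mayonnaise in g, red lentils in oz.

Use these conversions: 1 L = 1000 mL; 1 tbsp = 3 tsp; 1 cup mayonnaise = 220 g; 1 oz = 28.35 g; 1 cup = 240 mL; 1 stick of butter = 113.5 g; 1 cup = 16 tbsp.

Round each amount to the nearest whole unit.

Scaling factor: 16/3.
couscous: 5 oz × 16/3 × 28.35 g/oz = 756 g
tomato paste: 14 oz × 16/3 × 28.35 g/oz ≈ 2117 g
butter: 2 stick × 16/3 × 113.5 g/stick ≈ 1211 g
water: 0.75 L × 16/3 × 1000 mL/L ÷ 240 mL/cup ≈ 17 cup
mayonnaise: (3 tbsp + 2 tsp = 11/3 tbsp) × 16/3 ÷ 16 tbsp/cup × 220 g/cup ≈ 269 g
red lentils: 10 oz × 16/3 ≈ 53 oz

couscous: 756 g; tomato paste: 2117 g; butter: 1211 g; water: 17 cup; mayonnaise: 269 g; red lentils: 53 oz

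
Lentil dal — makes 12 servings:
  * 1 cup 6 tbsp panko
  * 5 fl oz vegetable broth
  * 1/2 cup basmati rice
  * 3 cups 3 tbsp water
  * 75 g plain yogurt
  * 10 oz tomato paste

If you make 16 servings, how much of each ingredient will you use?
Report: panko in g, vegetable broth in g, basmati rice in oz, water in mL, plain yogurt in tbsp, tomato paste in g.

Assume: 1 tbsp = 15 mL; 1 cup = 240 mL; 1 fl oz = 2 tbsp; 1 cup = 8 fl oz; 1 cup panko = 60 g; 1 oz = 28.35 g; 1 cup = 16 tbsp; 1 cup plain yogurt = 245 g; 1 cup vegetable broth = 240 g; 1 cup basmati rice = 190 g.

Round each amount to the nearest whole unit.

panko: 110 g; vegetable broth: 200 g; basmati rice: 4 oz; water: 1020 mL; plain yogurt: 7 tbsp; tomato paste: 378 g

Scaling factor: 16/12 = 4/3.
panko: (1 cup + 6 tbsp = 1.375 cup) × 4/3 × 60 g/cup = 110 g
vegetable broth: 5 fl oz × 4/3 ÷ 8 fl oz/cup × 240 g/cup = 200 g
basmati rice: 0.5 cup × 4/3 × 190 g/cup ÷ 28.35 g/oz ≈ 4 oz
water: (3 cup + 3 tbsp = 3.1875 cup) × 4/3 × 240 mL/cup = 1020 mL
plain yogurt: 75 g × 4/3 ÷ 245 g/cup × 16 tbsp/cup ≈ 7 tbsp
tomato paste: 10 oz × 4/3 × 28.35 g/oz = 378 g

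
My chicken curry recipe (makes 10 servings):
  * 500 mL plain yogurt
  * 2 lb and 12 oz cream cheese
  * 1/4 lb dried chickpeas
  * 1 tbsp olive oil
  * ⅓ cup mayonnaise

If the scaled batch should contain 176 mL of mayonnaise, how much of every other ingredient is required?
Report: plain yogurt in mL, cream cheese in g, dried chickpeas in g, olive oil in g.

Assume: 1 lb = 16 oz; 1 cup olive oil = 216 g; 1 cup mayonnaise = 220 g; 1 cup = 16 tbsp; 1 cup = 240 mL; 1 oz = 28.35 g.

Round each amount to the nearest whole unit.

The original recipe has 80 mL of mayonnaise, so the scaling factor is 176 ÷ 80 = 11/5 = 2.2.
plain yogurt: 500 mL × 11/5 = 1100 mL
cream cheese: (2 lb + 12 oz = 2.75 lb) × 11/5 × 16 oz/lb × 28.35 g/oz ≈ 2744 g
dried chickpeas: 0.25 lb × 11/5 × 16 oz/lb × 28.35 g/oz ≈ 249 g
olive oil: 1 tbsp × 11/5 ÷ 16 tbsp/cup × 216 g/cup ≈ 30 g

plain yogurt: 1100 mL; cream cheese: 2744 g; dried chickpeas: 249 g; olive oil: 30 g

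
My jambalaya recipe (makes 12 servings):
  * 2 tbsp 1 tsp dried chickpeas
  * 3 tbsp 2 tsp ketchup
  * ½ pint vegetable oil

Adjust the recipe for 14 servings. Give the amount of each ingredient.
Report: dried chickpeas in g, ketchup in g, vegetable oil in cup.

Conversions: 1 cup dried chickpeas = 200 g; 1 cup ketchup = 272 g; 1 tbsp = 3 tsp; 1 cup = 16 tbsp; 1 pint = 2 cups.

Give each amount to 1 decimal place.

Scaling factor: 14/12 = 7/6.
dried chickpeas: (2 tbsp + 1 tsp = 7/3 tbsp) × 7/6 ÷ 16 tbsp/cup × 200 g/cup ≈ 34.0 g
ketchup: (3 tbsp + 2 tsp = 11/3 tbsp) × 7/6 ÷ 16 tbsp/cup × 272 g/cup ≈ 72.7 g
vegetable oil: 0.5 pint × 7/6 × 2 cup/pint ≈ 1.2 cup

dried chickpeas: 34.0 g; ketchup: 72.7 g; vegetable oil: 1.2 cup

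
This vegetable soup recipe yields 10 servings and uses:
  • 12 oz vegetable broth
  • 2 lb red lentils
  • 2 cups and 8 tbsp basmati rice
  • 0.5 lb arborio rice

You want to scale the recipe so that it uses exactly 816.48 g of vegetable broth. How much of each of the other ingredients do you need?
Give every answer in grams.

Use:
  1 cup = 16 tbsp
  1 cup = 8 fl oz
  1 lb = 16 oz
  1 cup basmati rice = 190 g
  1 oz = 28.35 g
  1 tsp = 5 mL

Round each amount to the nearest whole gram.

red lentils: 2177 g; basmati rice: 1140 g; arborio rice: 544 g

The original recipe has 340.2 g of vegetable broth, so the scaling factor is 816.48 ÷ 340.2 = 12/5 = 2.4.
red lentils: 2 lb × 12/5 × 16 oz/lb × 28.35 g/oz ≈ 2177 g
basmati rice: (2 cup + 8 tbsp = 2.5 cup) × 12/5 × 190 g/cup = 1140 g
arborio rice: 0.5 lb × 12/5 × 16 oz/lb × 28.35 g/oz ≈ 544 g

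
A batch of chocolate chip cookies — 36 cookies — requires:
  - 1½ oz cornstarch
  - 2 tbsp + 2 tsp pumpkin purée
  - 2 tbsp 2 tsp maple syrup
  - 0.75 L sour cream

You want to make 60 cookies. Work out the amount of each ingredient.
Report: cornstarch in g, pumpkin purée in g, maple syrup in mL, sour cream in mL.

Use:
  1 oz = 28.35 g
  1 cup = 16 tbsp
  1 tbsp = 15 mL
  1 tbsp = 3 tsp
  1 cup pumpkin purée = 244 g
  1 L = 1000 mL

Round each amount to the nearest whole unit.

Scaling factor: 60/36 = 5/3.
cornstarch: 1.5 oz × 5/3 × 28.35 g/oz ≈ 71 g
pumpkin purée: (2 tbsp + 2 tsp = 8/3 tbsp) × 5/3 ÷ 16 tbsp/cup × 244 g/cup ≈ 68 g
maple syrup: (2 tbsp + 2 tsp = 8/3 tbsp) × 5/3 × 15 mL/tbsp ≈ 67 mL
sour cream: 0.75 L × 5/3 × 1000 mL/L = 1250 mL

cornstarch: 71 g; pumpkin purée: 68 g; maple syrup: 67 mL; sour cream: 1250 mL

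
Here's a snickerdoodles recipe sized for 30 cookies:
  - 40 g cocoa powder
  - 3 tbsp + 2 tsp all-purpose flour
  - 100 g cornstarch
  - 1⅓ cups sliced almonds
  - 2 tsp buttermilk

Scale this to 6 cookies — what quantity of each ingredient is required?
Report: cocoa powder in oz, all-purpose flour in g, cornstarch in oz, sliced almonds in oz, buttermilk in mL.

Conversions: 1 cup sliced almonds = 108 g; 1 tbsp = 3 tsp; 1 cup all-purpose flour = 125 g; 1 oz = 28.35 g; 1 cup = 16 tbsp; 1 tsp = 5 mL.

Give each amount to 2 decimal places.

Scaling factor: 6/30 = 1/5 = 0.2.
cocoa powder: 40 g × 1/5 ÷ 28.35 g/oz ≈ 0.28 oz
all-purpose flour: (3 tbsp + 2 tsp = 11/3 tbsp) × 1/5 ÷ 16 tbsp/cup × 125 g/cup ≈ 5.73 g
cornstarch: 100 g × 1/5 ÷ 28.35 g/oz ≈ 0.71 oz
sliced almonds: 4/3 cup × 1/5 × 108 g/cup ÷ 28.35 g/oz ≈ 1.02 oz
buttermilk: 2 tsp × 1/5 × 5 mL/tsp = 2.00 mL

cocoa powder: 0.28 oz; all-purpose flour: 5.73 g; cornstarch: 0.71 oz; sliced almonds: 1.02 oz; buttermilk: 2.00 mL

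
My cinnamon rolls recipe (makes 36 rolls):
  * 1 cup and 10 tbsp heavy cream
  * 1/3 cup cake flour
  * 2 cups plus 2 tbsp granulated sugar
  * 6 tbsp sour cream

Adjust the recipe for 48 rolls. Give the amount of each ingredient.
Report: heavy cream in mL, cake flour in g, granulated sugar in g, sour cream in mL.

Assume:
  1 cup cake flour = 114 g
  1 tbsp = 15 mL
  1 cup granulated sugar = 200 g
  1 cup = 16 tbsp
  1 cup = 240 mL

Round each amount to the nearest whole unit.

Scaling factor: 48/36 = 4/3.
heavy cream: (1 cup + 10 tbsp = 1.625 cup) × 4/3 × 240 mL/cup = 520 mL
cake flour: 1/3 cup × 4/3 × 114 g/cup ≈ 51 g
granulated sugar: (2 cup + 2 tbsp = 2.125 cup) × 4/3 × 200 g/cup ≈ 567 g
sour cream: 6 tbsp × 4/3 × 15 mL/tbsp = 120 mL

heavy cream: 520 mL; cake flour: 51 g; granulated sugar: 567 g; sour cream: 120 mL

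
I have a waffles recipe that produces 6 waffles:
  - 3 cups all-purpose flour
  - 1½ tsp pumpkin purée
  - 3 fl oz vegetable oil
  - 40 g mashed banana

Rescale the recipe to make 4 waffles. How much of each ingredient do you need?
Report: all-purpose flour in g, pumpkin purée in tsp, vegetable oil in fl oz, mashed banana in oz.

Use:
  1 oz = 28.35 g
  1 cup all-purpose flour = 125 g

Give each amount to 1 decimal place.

Scaling factor: 4/6 = 2/3.
all-purpose flour: 3 cup × 2/3 × 125 g/cup = 250.0 g
pumpkin purée: 1.5 tsp × 2/3 = 1.0 tsp
vegetable oil: 3 fl oz × 2/3 = 2.0 fl oz
mashed banana: 40 g × 2/3 ÷ 28.35 g/oz ≈ 0.9 oz

all-purpose flour: 250.0 g; pumpkin purée: 1.0 tsp; vegetable oil: 2.0 fl oz; mashed banana: 0.9 oz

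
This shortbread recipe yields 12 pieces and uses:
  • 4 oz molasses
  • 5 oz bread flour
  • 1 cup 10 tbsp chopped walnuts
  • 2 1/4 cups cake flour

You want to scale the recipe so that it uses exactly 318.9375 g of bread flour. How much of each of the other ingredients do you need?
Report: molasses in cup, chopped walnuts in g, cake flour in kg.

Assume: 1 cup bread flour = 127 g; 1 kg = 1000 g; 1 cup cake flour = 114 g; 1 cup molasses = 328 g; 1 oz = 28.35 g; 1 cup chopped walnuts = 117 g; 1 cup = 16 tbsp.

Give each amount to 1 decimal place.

The original recipe has 141.75 g of bread flour, so the scaling factor is 318.9375 ÷ 141.75 = 9/4 = 2.25.
molasses: 4 oz × 9/4 × 28.35 g/oz ÷ 328 g/cup ≈ 0.8 cup
chopped walnuts: (1 cup + 10 tbsp = 1.625 cup) × 9/4 × 117 g/cup ≈ 427.8 g
cake flour: 2.25 cup × 9/4 × 114 g/cup ÷ 1000 g/kg ≈ 0.6 kg

molasses: 0.8 cup; chopped walnuts: 427.8 g; cake flour: 0.6 kg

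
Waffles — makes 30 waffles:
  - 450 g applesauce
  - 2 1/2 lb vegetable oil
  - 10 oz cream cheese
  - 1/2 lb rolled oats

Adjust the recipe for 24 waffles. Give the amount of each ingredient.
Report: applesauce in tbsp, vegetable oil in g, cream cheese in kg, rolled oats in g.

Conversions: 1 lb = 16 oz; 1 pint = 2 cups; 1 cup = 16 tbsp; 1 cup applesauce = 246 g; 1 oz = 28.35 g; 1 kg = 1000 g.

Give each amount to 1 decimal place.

Scaling factor: 24/30 = 4/5 = 0.8.
applesauce: 450 g × 4/5 ÷ 246 g/cup × 16 tbsp/cup ≈ 23.4 tbsp
vegetable oil: 2.5 lb × 4/5 × 16 oz/lb × 28.35 g/oz = 907.2 g
cream cheese: 10 oz × 4/5 × 28.35 g/oz ÷ 1000 g/kg ≈ 0.2 kg
rolled oats: 0.5 lb × 4/5 × 16 oz/lb × 28.35 g/oz ≈ 181.4 g

applesauce: 23.4 tbsp; vegetable oil: 907.2 g; cream cheese: 0.2 kg; rolled oats: 181.4 g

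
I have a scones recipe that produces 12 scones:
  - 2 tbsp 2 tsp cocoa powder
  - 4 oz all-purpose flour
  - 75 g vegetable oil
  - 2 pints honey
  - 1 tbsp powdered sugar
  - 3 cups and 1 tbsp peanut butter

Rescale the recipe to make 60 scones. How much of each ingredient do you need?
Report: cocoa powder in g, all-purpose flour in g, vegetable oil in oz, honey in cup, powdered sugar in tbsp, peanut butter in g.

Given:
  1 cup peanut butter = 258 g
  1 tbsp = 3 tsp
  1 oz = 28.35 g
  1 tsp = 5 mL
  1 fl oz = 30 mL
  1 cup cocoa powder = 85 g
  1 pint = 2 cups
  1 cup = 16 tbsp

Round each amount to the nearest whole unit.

Scaling factor: 60/12 = 5.
cocoa powder: (2 tbsp + 2 tsp = 8/3 tbsp) × 5 ÷ 16 tbsp/cup × 85 g/cup ≈ 71 g
all-purpose flour: 4 oz × 5 × 28.35 g/oz = 567 g
vegetable oil: 75 g × 5 ÷ 28.35 g/oz ≈ 13 oz
honey: 2 pint × 5 × 2 cup/pint = 20 cup
powdered sugar: 1 tbsp × 5 = 5 tbsp
peanut butter: (3 cup + 1 tbsp = 3.0625 cup) × 5 × 258 g/cup ≈ 3951 g

cocoa powder: 71 g; all-purpose flour: 567 g; vegetable oil: 13 oz; honey: 20 cup; powdered sugar: 5 tbsp; peanut butter: 3951 g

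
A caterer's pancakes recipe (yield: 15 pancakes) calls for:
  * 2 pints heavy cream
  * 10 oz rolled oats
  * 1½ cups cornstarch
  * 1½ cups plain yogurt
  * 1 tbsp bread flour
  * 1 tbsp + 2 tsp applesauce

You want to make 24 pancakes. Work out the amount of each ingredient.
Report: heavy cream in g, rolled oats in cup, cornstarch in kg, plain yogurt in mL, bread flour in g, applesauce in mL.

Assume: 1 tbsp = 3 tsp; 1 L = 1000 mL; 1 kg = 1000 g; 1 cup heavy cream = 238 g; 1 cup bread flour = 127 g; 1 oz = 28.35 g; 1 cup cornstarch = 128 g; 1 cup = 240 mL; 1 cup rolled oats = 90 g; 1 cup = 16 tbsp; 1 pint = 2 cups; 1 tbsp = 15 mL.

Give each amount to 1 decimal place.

Scaling factor: 24/15 = 8/5 = 1.6.
heavy cream: 2 pint × 8/5 × 2 cup/pint × 238 g/cup = 1523.2 g
rolled oats: 10 oz × 8/5 × 28.35 g/oz ÷ 90 g/cup ≈ 5.0 cup
cornstarch: 1.5 cup × 8/5 × 128 g/cup ÷ 1000 g/kg ≈ 0.3 kg
plain yogurt: 1.5 cup × 8/5 × 240 mL/cup = 576.0 mL
bread flour: 1 tbsp × 8/5 ÷ 16 tbsp/cup × 127 g/cup = 12.7 g
applesauce: (1 tbsp + 2 tsp = 5/3 tbsp) × 8/5 × 15 mL/tbsp = 40.0 mL

heavy cream: 1523.2 g; rolled oats: 5.0 cup; cornstarch: 0.3 kg; plain yogurt: 576.0 mL; bread flour: 12.7 g; applesauce: 40.0 mL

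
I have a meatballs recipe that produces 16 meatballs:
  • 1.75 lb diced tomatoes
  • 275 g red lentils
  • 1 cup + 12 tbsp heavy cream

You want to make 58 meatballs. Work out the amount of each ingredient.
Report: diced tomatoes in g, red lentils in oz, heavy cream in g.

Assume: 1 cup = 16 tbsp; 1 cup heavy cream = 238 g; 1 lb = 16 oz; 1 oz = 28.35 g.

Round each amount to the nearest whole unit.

Scaling factor: 58/16 = 29/8 = 3.625.
diced tomatoes: 1.75 lb × 29/8 × 16 oz/lb × 28.35 g/oz ≈ 2878 g
red lentils: 275 g × 29/8 ÷ 28.35 g/oz ≈ 35 oz
heavy cream: (1 cup + 12 tbsp = 1.75 cup) × 29/8 × 238 g/cup ≈ 1510 g

diced tomatoes: 2878 g; red lentils: 35 oz; heavy cream: 1510 g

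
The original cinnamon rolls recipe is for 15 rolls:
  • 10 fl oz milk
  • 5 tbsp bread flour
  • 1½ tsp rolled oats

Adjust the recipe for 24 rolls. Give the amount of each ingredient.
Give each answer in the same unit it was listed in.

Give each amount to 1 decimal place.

Scaling factor: 24/15 = 8/5 = 1.6.
milk: 10 fl oz × 8/5 = 16.0 fl oz
bread flour: 5 tbsp × 8/5 = 8.0 tbsp
rolled oats: 1.5 tsp × 8/5 = 2.4 tsp

milk: 16.0 fl oz; bread flour: 8.0 tbsp; rolled oats: 2.4 tsp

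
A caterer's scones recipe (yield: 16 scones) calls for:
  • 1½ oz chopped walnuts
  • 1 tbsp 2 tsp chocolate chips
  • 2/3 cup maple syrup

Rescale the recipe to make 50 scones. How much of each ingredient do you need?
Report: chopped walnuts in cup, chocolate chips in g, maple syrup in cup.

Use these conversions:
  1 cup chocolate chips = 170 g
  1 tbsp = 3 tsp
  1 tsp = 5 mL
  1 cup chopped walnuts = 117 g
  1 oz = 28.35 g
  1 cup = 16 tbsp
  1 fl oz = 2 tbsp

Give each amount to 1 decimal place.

chopped walnuts: 1.1 cup; chocolate chips: 55.3 g; maple syrup: 2.1 cup

Scaling factor: 50/16 = 25/8 = 3.125.
chopped walnuts: 1.5 oz × 25/8 × 28.35 g/oz ÷ 117 g/cup ≈ 1.1 cup
chocolate chips: (1 tbsp + 2 tsp = 5/3 tbsp) × 25/8 ÷ 16 tbsp/cup × 170 g/cup ≈ 55.3 g
maple syrup: 2/3 cup × 25/8 ≈ 2.1 cup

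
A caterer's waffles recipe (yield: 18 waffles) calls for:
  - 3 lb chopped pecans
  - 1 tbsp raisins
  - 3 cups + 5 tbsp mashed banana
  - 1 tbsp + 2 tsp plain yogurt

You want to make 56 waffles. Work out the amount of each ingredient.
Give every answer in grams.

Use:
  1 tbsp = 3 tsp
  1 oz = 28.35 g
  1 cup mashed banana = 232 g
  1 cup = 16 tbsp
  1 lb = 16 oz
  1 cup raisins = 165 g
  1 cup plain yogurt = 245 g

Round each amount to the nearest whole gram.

Scaling factor: 56/18 = 28/9.
chopped pecans: 3 lb × 28/9 × 16 oz/lb × 28.35 g/oz ≈ 4234 g
raisins: 1 tbsp × 28/9 ÷ 16 tbsp/cup × 165 g/cup ≈ 32 g
mashed banana: (3 cup + 5 tbsp = 3.3125 cup) × 28/9 × 232 g/cup ≈ 2391 g
plain yogurt: (1 tbsp + 2 tsp = 5/3 tbsp) × 28/9 ÷ 16 tbsp/cup × 245 g/cup ≈ 79 g

chopped pecans: 4234 g; raisins: 32 g; mashed banana: 2391 g; plain yogurt: 79 g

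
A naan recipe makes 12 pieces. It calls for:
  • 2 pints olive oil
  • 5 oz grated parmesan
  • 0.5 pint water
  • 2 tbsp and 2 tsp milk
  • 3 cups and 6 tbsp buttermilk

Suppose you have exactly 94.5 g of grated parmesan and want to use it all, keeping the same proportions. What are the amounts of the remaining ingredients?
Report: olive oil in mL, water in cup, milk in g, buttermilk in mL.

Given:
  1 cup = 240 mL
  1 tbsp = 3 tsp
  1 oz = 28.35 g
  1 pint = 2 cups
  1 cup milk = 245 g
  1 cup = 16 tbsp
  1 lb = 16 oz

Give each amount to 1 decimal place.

olive oil: 640.0 mL; water: 0.7 cup; milk: 27.2 g; buttermilk: 540.0 mL

The original recipe has 141.75 g of grated parmesan, so the scaling factor is 94.5 ÷ 141.75 = 2/3.
olive oil: 2 pint × 2/3 × 2 cup/pint × 240 mL/cup = 640.0 mL
water: 0.5 pint × 2/3 × 2 cup/pint ≈ 0.7 cup
milk: (2 tbsp + 2 tsp = 8/3 tbsp) × 2/3 ÷ 16 tbsp/cup × 245 g/cup ≈ 27.2 g
buttermilk: (3 cup + 6 tbsp = 3.375 cup) × 2/3 × 240 mL/cup = 540.0 mL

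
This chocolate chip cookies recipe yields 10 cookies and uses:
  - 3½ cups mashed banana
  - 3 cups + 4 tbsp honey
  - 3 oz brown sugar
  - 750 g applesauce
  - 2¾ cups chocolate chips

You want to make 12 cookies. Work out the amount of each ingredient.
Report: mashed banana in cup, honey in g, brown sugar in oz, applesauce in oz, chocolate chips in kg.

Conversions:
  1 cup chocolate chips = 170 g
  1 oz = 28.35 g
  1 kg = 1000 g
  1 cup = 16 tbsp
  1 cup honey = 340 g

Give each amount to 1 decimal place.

Scaling factor: 12/10 = 6/5 = 1.2.
mashed banana: 3.5 cup × 6/5 = 4.2 cup
honey: (3 cup + 4 tbsp = 3.25 cup) × 6/5 × 340 g/cup = 1326.0 g
brown sugar: 3 oz × 6/5 = 3.6 oz
applesauce: 750 g × 6/5 ÷ 28.35 g/oz ≈ 31.7 oz
chocolate chips: 2.75 cup × 6/5 × 170 g/cup ÷ 1000 g/kg ≈ 0.6 kg

mashed banana: 4.2 cup; honey: 1326.0 g; brown sugar: 3.6 oz; applesauce: 31.7 oz; chocolate chips: 0.6 kg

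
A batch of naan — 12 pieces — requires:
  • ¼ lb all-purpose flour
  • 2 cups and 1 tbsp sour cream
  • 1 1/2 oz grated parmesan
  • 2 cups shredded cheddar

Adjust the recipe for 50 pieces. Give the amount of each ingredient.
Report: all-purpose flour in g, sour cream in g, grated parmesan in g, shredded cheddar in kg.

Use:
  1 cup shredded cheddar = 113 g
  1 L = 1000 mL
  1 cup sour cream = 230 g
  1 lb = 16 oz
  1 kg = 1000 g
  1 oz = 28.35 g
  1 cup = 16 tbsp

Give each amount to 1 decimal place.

Scaling factor: 50/12 = 25/6.
all-purpose flour: 0.25 lb × 25/6 × 16 oz/lb × 28.35 g/oz = 472.5 g
sour cream: (2 cup + 1 tbsp = 2.0625 cup) × 25/6 × 230 g/cup ≈ 1976.6 g
grated parmesan: 1.5 oz × 25/6 × 28.35 g/oz ≈ 177.2 g
shredded cheddar: 2 cup × 25/6 × 113 g/cup ÷ 1000 g/kg ≈ 0.9 kg

all-purpose flour: 472.5 g; sour cream: 1976.6 g; grated parmesan: 177.2 g; shredded cheddar: 0.9 kg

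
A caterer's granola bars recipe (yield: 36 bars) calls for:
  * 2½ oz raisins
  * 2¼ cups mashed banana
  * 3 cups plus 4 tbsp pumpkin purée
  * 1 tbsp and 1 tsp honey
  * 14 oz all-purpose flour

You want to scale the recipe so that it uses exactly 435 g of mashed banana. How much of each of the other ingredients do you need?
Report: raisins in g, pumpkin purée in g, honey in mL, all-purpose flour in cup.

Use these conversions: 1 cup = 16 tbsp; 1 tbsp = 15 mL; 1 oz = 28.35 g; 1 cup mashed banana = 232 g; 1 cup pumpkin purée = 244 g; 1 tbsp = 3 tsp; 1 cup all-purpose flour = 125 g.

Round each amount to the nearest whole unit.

The original recipe has 522 g of mashed banana, so the scaling factor is 435 ÷ 522 = 5/6.
raisins: 2.5 oz × 5/6 × 28.35 g/oz ≈ 59 g
pumpkin purée: (3 cup + 4 tbsp = 3.25 cup) × 5/6 × 244 g/cup ≈ 661 g
honey: (1 tbsp + 1 tsp = 4/3 tbsp) × 5/6 × 15 mL/tbsp ≈ 17 mL
all-purpose flour: 14 oz × 5/6 × 28.35 g/oz ÷ 125 g/cup ≈ 3 cup

raisins: 59 g; pumpkin purée: 661 g; honey: 17 mL; all-purpose flour: 3 cup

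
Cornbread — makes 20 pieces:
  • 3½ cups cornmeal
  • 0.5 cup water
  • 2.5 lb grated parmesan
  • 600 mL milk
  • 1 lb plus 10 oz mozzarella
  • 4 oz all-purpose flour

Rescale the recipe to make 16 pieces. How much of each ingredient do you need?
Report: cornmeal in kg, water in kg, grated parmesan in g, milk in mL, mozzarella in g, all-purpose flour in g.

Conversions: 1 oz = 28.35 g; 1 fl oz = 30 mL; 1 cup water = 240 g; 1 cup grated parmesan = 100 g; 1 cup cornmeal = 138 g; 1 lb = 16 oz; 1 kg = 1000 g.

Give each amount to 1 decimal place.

Scaling factor: 16/20 = 4/5 = 0.8.
cornmeal: 3.5 cup × 4/5 × 138 g/cup ÷ 1000 g/kg ≈ 0.4 kg
water: 0.5 cup × 4/5 × 240 g/cup ÷ 1000 g/kg ≈ 0.1 kg
grated parmesan: 2.5 lb × 4/5 × 16 oz/lb × 28.35 g/oz = 907.2 g
milk: 600 mL × 4/5 = 480.0 mL
mozzarella: (1 lb + 10 oz = 1.625 lb) × 4/5 × 16 oz/lb × 28.35 g/oz ≈ 589.7 g
all-purpose flour: 4 oz × 4/5 × 28.35 g/oz ≈ 90.7 g

cornmeal: 0.4 kg; water: 0.1 kg; grated parmesan: 907.2 g; milk: 480.0 mL; mozzarella: 589.7 g; all-purpose flour: 90.7 g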